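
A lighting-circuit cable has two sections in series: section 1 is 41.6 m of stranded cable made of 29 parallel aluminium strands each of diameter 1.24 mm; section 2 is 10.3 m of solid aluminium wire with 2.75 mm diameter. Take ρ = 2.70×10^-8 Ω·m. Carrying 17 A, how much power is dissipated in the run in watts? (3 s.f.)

Section 1: A_strand = π(6.2000e-04)² = 1.208e-06 m²; R₁ = ρL/(N·A_s) = (2.70×10^-8)(41.6)/(29×1.208e-06) = 0.03207 Ω
Section 2: A = π(d/2)² = π(1.3750e-03 m)² = 5.940e-06 m²
R₂ = (2.70×10^-8)(10.3)/(5.940e-06) = 0.04682 Ω
R = R₁ + R₂ = 0.07889 Ω
P = I²R = (17)² × 0.07889 = 22.8 W

22.8 W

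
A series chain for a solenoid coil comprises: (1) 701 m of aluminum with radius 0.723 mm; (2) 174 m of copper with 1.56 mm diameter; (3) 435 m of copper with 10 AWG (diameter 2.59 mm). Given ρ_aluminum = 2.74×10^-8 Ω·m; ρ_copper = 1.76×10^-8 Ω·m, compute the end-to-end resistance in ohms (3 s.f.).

14.8 Ω

Seg 1: A = πr² = π(7.2300e-04 m)² = 1.642e-06 m²
R_1 = (2.74×10^-8)(701)/(1.642e-06) = 11.7 Ω
Seg 2: A = π(d/2)² = π(7.8000e-04 m)² = 1.911e-06 m²
R_2 = (1.76×10^-8)(174)/(1.911e-06) = 1.602 Ω
Seg 3: A = π(2.59/2 mm)² = π(1.2950e-03 m)² = 5.269e-06 m²
R_3 = (1.76×10^-8)(435)/(5.269e-06) = 1.453 Ω
R_total = R_1 + R_2 + R_3 = 14.8 Ω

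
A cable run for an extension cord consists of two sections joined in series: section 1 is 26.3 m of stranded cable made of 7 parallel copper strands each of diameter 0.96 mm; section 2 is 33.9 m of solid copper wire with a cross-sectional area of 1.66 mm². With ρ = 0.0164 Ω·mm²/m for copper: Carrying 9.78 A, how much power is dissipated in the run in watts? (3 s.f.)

ρ = 0.0164 Ω·mm²/m = 1.64×10^-8 Ω·m
Section 1: A_strand = π(4.8000e-04)² = 7.238e-07 m²; R₁ = ρL/(N·A_s) = (1.64×10^-8)(26.3)/(7×7.238e-07) = 0.08513 Ω
Section 2: A = 1.66 mm² = 1.660e-06 m²
R₂ = (1.64×10^-8)(33.9)/(1.660e-06) = 0.3349 Ω
R = R₁ + R₂ = 0.42 Ω
P = I²R = (9.78)² × 0.42 = 40.2 W

40.2 W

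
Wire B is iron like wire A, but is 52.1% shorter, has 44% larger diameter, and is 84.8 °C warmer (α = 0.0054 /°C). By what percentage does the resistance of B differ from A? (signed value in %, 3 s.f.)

R ∝ ρL/d² with ρ ∝ (1+αΔT), so R_B/R_A = (1 − 52.1/100) × (1 + 44/100)⁻² × (1 + 0.0054×84.8)
= 0.479 × 0.4823 × 1.458 = 0.3368
(R_B − R_A)/R_A = 0.3368 − 1 = -66.3%

-66.3%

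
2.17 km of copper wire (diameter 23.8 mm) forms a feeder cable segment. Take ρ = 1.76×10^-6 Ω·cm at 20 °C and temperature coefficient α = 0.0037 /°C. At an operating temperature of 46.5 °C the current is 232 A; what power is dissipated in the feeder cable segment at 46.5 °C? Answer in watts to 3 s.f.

ρ = 1.76×10^-6 Ω·cm = 1.76×10^-8 Ω·m
A = π(d/2)² = π(1.1900e-02 m)² = 4.449e-04 m²
R₍20₎ = ρL/A = (1.76×10^-8)(2170)/(4.449e-04) = 0.08585 Ω
R₍46.5₎ = R₍20₎(1 + αΔT) = 0.08585 × (1 + 0.0037×26.5) = 0.09427 Ω
P = I²R = (232)² × 0.09427 = 5070 W

5070 W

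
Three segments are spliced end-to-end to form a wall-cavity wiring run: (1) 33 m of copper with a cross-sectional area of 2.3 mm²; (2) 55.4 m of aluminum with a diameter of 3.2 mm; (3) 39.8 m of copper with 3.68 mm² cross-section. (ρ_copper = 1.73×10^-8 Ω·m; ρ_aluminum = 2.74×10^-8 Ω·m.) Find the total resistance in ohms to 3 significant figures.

0.624 Ω

Seg 1: A = 2.3 mm² = 2.300e-06 m²
R_1 = (1.73×10^-8)(33)/(2.300e-06) = 0.2482 Ω
Seg 2: A = π(d/2)² = π(1.6000e-03 m)² = 8.042e-06 m²
R_2 = (2.74×10^-8)(55.4)/(8.042e-06) = 0.1887 Ω
Seg 3: A = 3.68 mm² = 3.680e-06 m²
R_3 = (1.73×10^-8)(39.8)/(3.680e-06) = 0.1871 Ω
R_total = R_1 + R_2 + R_3 = 0.624 Ω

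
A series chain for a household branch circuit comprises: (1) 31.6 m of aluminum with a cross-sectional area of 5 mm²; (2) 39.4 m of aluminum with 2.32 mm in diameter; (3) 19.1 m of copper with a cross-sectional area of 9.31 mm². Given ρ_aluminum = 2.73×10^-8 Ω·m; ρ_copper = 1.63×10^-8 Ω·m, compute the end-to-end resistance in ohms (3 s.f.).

0.460 Ω

Seg 1: A = 5 mm² = 5.000e-06 m²
R_1 = (2.73×10^-8)(31.6)/(5.000e-06) = 0.1725 Ω
Seg 2: A = π(d/2)² = π(1.1600e-03 m)² = 4.227e-06 m²
R_2 = (2.73×10^-8)(39.4)/(4.227e-06) = 0.2544 Ω
Seg 3: A = 9.31 mm² = 9.310e-06 m²
R_3 = (1.63×10^-8)(19.1)/(9.310e-06) = 0.03344 Ω
R_total = R_1 + R_2 + R_3 = 0.460 Ω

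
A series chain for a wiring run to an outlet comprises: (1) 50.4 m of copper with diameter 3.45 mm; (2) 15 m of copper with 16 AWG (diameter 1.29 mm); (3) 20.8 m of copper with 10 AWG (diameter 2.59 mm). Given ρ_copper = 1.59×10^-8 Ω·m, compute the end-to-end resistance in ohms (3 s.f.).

0.331 Ω

Seg 1: A = π(d/2)² = π(1.7250e-03 m)² = 9.348e-06 m²
R_1 = (1.59×10^-8)(50.4)/(9.348e-06) = 0.08572 Ω
Seg 2: A = π(1.29/2 mm)² = π(6.4500e-04 m)² = 1.307e-06 m²
R_2 = (1.59×10^-8)(15)/(1.307e-06) = 0.1825 Ω
Seg 3: A = π(2.59/2 mm)² = π(1.2950e-03 m)² = 5.269e-06 m²
R_3 = (1.59×10^-8)(20.8)/(5.269e-06) = 0.06277 Ω
R_total = R_1 + R_2 + R_3 = 0.331 Ω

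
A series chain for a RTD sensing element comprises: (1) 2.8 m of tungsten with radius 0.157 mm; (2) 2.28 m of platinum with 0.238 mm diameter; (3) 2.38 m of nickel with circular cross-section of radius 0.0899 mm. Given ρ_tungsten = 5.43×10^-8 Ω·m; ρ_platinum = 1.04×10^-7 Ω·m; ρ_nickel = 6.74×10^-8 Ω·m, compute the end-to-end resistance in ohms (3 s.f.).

Seg 1: A = πr² = π(1.5700e-04 m)² = 7.744e-08 m²
R_1 = (5.43×10^-8)(2.8)/(7.744e-08) = 1.963 Ω
Seg 2: A = π(d/2)² = π(1.1900e-04 m)² = 4.449e-08 m²
R_2 = (1.04×10^-7)(2.28)/(4.449e-08) = 5.33 Ω
Seg 3: A = πr² = π(8.9900e-05 m)² = 2.539e-08 m²
R_3 = (6.74×10^-8)(2.38)/(2.539e-08) = 6.318 Ω
R_total = R_1 + R_2 + R_3 = 13.6 Ω

13.6 Ω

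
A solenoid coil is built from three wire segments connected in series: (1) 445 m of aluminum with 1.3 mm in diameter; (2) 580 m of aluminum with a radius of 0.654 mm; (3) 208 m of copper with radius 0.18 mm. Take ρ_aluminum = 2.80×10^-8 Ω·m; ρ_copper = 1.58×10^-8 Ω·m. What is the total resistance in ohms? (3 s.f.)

53.8 Ω

Seg 1: A = π(d/2)² = π(6.5000e-04 m)² = 1.327e-06 m²
R_1 = (2.80×10^-8)(445)/(1.327e-06) = 9.387 Ω
Seg 2: A = πr² = π(6.5400e-04 m)² = 1.344e-06 m²
R_2 = (2.80×10^-8)(580)/(1.344e-06) = 12.09 Ω
Seg 3: A = πr² = π(1.8000e-04 m)² = 1.018e-07 m²
R_3 = (1.58×10^-8)(208)/(1.018e-07) = 32.29 Ω
R_total = R_1 + R_2 + R_3 = 53.8 Ω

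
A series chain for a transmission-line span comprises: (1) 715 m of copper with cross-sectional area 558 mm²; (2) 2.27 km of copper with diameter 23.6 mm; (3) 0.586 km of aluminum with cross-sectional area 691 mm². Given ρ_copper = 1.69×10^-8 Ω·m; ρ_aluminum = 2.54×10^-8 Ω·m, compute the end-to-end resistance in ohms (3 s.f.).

0.131 Ω

Seg 1: A = 558 mm² = 5.580e-04 m²
R_1 = (1.69×10^-8)(715)/(5.580e-04) = 0.02166 Ω
Seg 2: A = π(d/2)² = π(1.1800e-02 m)² = 4.374e-04 m²
R_2 = (1.69×10^-8)(2270)/(4.374e-04) = 0.0877 Ω
Seg 3: A = 691 mm² = 6.910e-04 m²
R_3 = (2.54×10^-8)(586)/(6.910e-04) = 0.02154 Ω
R_total = R_1 + R_2 + R_3 = 0.131 Ω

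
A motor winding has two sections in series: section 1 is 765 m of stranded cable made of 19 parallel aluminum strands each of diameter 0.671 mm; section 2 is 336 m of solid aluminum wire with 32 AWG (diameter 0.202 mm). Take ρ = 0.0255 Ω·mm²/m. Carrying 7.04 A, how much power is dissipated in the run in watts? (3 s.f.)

13400 W

ρ = 0.0255 Ω·mm²/m = 2.55×10^-8 Ω·m
Section 1: A_strand = π(3.3550e-04)² = 3.536e-07 m²; R₁ = ρL/(N·A_s) = (2.55×10^-8)(765)/(19×3.536e-07) = 2.903 Ω
Section 2: A = π(0.202/2 mm)² = π(1.0100e-04 m)² = 3.205e-08 m²
R₂ = (2.55×10^-8)(336)/(3.205e-08) = 267.4 Ω
R = R₁ + R₂ = 270.3 Ω
P = I²R = (7.04)² × 270.3 = 13400 W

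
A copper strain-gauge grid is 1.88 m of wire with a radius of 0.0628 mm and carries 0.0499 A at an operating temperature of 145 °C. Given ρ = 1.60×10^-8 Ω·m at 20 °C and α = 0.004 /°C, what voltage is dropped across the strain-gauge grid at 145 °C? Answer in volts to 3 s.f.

A = πr² = π(6.2800e-05 m)² = 1.239e-08 m²
R₍20₎ = ρL/A = (1.60×10^-8)(1.88)/(1.239e-08) = 2.428 Ω
R₍145₎ = R₍20₎(1 + αΔT) = 2.428 × (1 + 0.004×125) = 3.642 Ω
V = IR = 0.0499 × 3.642 = 0.182 V

0.182 V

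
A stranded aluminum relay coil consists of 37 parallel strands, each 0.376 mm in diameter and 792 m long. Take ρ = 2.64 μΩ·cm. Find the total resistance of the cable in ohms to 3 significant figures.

5.09 Ω

ρ = 2.64 μΩ·cm = 2.64×10^-8 Ω·m
A_strand = π(1.8800e-04 m)² = 1.110e-07 m²
R_strand = ρL/A = (2.64×10^-8)(792)/(1.110e-07) = 188.3 Ω
R_total = R_strand/N = 188.3/37 = 5.09 Ω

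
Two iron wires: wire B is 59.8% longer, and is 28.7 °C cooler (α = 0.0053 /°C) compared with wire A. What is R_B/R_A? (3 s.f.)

R ∝ ρL/d² with ρ ∝ (1+αΔT), so R_B/R_A = (1 + 59.8/100) × (1 − 0.0053×28.7)
= 1.598 × 0.8479 = 1.35

1.35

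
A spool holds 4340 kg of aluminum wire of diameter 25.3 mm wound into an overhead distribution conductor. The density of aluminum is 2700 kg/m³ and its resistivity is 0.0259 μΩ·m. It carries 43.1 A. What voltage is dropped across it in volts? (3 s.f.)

ρ = 0.0259 μΩ·m = 2.59×10^-8 Ω·m
A = π(d/2)² = π(1.2650e-02 m)² = 5.0273e-04 m²
L = m/(density·A) = 4340/(2700×5.0273e-04) = 3197 m
R = ρL/A = (2.59×10^-8)(3197)/(5.0273e-04) = 0.1647 Ω
V = IR = 43.1 × 0.1647 = 7.10 V

7.10 V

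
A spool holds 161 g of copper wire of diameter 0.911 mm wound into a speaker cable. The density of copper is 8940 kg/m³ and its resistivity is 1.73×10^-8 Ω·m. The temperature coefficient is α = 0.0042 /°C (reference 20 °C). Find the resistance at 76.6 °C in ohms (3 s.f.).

0.908 Ω

A = π(d/2)² = π(4.5550e-04 m)² = 6.5182e-07 m²
L = m/(density·A) = 0.161/(8940×6.5182e-07) = 27.63 m
R = ρL/A = (1.73×10^-8)(27.63)/(6.5182e-07) = 0.7333 Ω
R(76.6 °C) = 0.7333 × (1 + 0.0042×56.6) = 0.908 Ω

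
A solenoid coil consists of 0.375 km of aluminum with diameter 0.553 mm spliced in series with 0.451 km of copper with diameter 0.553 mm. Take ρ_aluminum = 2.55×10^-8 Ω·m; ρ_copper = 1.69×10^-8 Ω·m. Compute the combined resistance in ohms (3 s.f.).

Segment 1: A = π(d/2)² = π(2.7650e-04 m)² = 2.402e-07 m²
R₁ = ρL/A = (2.55×10^-8)(375)/(2.402e-07) = 39.81 Ω
R₂ = (1.69×10^-8)(451)/(2.402e-07) = 31.73 Ω
R = R₁ + R₂ = 71.5 Ω

71.5 Ω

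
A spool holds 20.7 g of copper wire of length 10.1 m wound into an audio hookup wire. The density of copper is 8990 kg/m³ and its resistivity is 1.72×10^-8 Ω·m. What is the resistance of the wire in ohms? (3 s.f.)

A = m/(density·L) = 0.0207/(8990×10.1) = 2.2798e-07 m²
R = ρL/A = (1.72×10^-8)(10.1)/(2.2798e-07) = 0.762 Ω

0.762 Ω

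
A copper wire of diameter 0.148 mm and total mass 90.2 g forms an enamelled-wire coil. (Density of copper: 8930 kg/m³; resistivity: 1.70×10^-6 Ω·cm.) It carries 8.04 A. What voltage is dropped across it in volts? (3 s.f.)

4660 V

ρ = 1.70×10^-6 Ω·cm = 1.70×10^-8 Ω·m
A = π(d/2)² = π(7.4000e-05 m)² = 1.7203e-08 m²
L = m/(density·A) = 0.0902/(8930×1.7203e-08) = 587.1 m
R = ρL/A = (1.70×10^-8)(587.1)/(1.7203e-08) = 580.2 Ω
V = IR = 8.04 × 580.2 = 4660 V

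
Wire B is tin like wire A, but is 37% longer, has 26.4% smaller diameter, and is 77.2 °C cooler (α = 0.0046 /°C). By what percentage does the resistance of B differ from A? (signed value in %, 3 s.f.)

63.1%

R ∝ ρL/d² with ρ ∝ (1+αΔT), so R_B/R_A = (1 + 37/100) × (1 − 26.4/100)⁻² × (1 − 0.0046×77.2)
= 1.37 × 1.846 × 0.6449 = 1.631
(R_B − R_A)/R_A = 1.631 − 1 = 63.1%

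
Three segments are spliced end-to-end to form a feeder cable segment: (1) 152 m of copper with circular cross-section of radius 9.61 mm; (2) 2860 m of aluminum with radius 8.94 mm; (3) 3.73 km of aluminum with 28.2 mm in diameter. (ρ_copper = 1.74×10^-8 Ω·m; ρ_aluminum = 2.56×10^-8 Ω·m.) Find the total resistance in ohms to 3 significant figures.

Seg 1: A = πr² = π(9.6100e-03 m)² = 2.901e-04 m²
R_1 = (1.74×10^-8)(152)/(2.901e-04) = 0.009116 Ω
Seg 2: A = πr² = π(8.9400e-03 m)² = 2.511e-04 m²
R_2 = (2.56×10^-8)(2860)/(2.511e-04) = 0.2916 Ω
Seg 3: A = π(d/2)² = π(1.4100e-02 m)² = 6.246e-04 m²
R_3 = (2.56×10^-8)(3730)/(6.246e-04) = 0.1529 Ω
R_total = R_1 + R_2 + R_3 = 0.454 Ω

0.454 Ω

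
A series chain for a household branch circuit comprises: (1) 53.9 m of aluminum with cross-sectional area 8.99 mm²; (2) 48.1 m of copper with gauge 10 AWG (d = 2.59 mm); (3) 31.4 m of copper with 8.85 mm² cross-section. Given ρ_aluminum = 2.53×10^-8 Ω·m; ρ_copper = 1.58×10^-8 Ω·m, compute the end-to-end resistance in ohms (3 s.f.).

Seg 1: A = 8.99 mm² = 8.990e-06 m²
R_1 = (2.53×10^-8)(53.9)/(8.990e-06) = 0.1517 Ω
Seg 2: A = π(2.59/2 mm)² = π(1.2950e-03 m)² = 5.269e-06 m²
R_2 = (1.58×10^-8)(48.1)/(5.269e-06) = 0.1442 Ω
Seg 3: A = 8.85 mm² = 8.850e-06 m²
R_3 = (1.58×10^-8)(31.4)/(8.850e-06) = 0.05606 Ω
R_total = R_1 + R_2 + R_3 = 0.352 Ω

0.352 Ω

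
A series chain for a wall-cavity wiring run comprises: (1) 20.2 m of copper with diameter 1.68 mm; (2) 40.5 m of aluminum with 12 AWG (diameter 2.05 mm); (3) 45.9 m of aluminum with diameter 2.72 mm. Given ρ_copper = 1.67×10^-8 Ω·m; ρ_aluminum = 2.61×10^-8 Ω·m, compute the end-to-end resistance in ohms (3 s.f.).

Seg 1: A = π(d/2)² = π(8.4000e-04 m)² = 2.217e-06 m²
R_1 = (1.67×10^-8)(20.2)/(2.217e-06) = 0.1522 Ω
Seg 2: A = π(2.05/2 mm)² = π(1.0250e-03 m)² = 3.301e-06 m²
R_2 = (2.61×10^-8)(40.5)/(3.301e-06) = 0.3203 Ω
Seg 3: A = π(d/2)² = π(1.3600e-03 m)² = 5.811e-06 m²
R_3 = (2.61×10^-8)(45.9)/(5.811e-06) = 0.2062 Ω
R_total = R_1 + R_2 + R_3 = 0.679 Ω

0.679 Ω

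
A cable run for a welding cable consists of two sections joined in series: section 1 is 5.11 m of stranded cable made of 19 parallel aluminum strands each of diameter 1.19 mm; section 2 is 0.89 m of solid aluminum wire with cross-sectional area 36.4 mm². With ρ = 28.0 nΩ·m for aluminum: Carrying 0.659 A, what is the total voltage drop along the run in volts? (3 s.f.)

0.00491 V

ρ = 28.0 nΩ·m = 2.80×10^-8 Ω·m
Section 1: A_strand = π(5.9500e-04)² = 1.112e-06 m²; R₁ = ρL/(N·A_s) = (2.80×10^-8)(5.11)/(19×1.112e-06) = 0.006771 Ω
Section 2: A = 36.4 mm² = 3.640e-05 m²
R₂ = (2.80×10^-8)(0.89)/(3.640e-05) = 6.846×10^-4 Ω
R = R₁ + R₂ = 0.007455 Ω
V = IR = 0.659 × 0.007455 = 0.00491 V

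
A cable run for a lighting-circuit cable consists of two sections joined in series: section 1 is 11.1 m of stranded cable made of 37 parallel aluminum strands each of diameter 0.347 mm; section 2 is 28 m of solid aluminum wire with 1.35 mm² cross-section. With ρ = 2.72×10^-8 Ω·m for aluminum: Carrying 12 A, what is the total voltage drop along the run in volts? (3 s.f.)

Section 1: A_strand = π(1.7350e-04)² = 9.457e-08 m²; R₁ = ρL/(N·A_s) = (2.72×10^-8)(11.1)/(37×9.457e-08) = 0.08629 Ω
Section 2: A = 1.35 mm² = 1.350e-06 m²
R₂ = (2.72×10^-8)(28)/(1.350e-06) = 0.5641 Ω
R = R₁ + R₂ = 0.6504 Ω
V = IR = 12 × 0.6504 = 7.81 V

7.81 V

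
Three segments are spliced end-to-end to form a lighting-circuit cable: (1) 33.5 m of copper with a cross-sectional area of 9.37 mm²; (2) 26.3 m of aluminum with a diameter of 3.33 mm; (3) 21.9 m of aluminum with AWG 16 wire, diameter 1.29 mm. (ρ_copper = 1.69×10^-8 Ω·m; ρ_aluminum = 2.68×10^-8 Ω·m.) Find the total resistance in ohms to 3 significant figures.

Seg 1: A = 9.37 mm² = 9.370e-06 m²
R_1 = (1.69×10^-8)(33.5)/(9.370e-06) = 0.06042 Ω
Seg 2: A = π(d/2)² = π(1.6650e-03 m)² = 8.709e-06 m²
R_2 = (2.68×10^-8)(26.3)/(8.709e-06) = 0.08093 Ω
Seg 3: A = π(1.29/2 mm)² = π(6.4500e-04 m)² = 1.307e-06 m²
R_3 = (2.68×10^-8)(21.9)/(1.307e-06) = 0.4491 Ω
R_total = R_1 + R_2 + R_3 = 0.590 Ω

0.590 Ω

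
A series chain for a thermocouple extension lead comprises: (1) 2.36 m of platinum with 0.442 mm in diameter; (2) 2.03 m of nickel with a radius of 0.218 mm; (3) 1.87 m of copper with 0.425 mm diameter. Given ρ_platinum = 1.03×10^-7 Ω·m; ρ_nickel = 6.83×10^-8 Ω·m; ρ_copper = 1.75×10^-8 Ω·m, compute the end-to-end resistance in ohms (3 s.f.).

2.74 Ω

Seg 1: A = π(d/2)² = π(2.2100e-04 m)² = 1.534e-07 m²
R_1 = (1.03×10^-7)(2.36)/(1.534e-07) = 1.584 Ω
Seg 2: A = πr² = π(2.1800e-04 m)² = 1.493e-07 m²
R_2 = (6.83×10^-8)(2.03)/(1.493e-07) = 0.9287 Ω
Seg 3: A = π(d/2)² = π(2.1250e-04 m)² = 1.419e-07 m²
R_3 = (1.75×10^-8)(1.87)/(1.419e-07) = 0.2307 Ω
R_total = R_1 + R_2 + R_3 = 2.74 Ω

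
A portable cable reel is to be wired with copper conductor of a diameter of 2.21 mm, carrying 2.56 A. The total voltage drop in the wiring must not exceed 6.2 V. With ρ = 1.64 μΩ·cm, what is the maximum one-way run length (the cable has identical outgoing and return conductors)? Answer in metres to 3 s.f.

283 m

ρ = 1.64 μΩ·cm = 1.64×10^-8 Ω·m
A = π(d/2)² = π(1.1050e-03 m)² = 3.836e-06 m²
L_max = V_max·A/(2·ρI) = (6.2)(3.836e-06)/(2×1.64×10^-8×2.56) = 283 m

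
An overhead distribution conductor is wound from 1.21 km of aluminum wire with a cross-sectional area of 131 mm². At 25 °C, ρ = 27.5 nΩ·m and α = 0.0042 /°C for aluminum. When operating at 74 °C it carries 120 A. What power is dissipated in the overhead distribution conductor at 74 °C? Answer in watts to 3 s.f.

ρ = 27.5 nΩ·m = 2.75×10^-8 Ω·m
A = 131 mm² = 1.310e-04 m²
R₍25₎ = ρL/A = (2.75×10^-8)(1210)/(1.310e-04) = 0.254 Ω
R₍74₎ = R₍25₎(1 + αΔT) = 0.254 × (1 + 0.0042×49) = 0.3063 Ω
P = I²R = (120)² × 0.3063 = 4410 W

4410 W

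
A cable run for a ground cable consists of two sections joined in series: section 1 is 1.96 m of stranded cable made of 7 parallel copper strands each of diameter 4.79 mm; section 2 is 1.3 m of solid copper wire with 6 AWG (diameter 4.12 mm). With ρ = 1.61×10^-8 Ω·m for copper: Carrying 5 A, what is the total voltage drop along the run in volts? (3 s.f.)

0.00910 V

Section 1: A_strand = π(2.3950e-03)² = 1.802e-05 m²; R₁ = ρL/(N·A_s) = (1.61×10^-8)(1.96)/(7×1.802e-05) = 2.502×10^-4 Ω
Section 2: A = π(4.12/2 mm)² = π(2.0600e-03 m)² = 1.333e-05 m²
R₂ = (1.61×10^-8)(1.3)/(1.333e-05) = 0.00157 Ω
R = R₁ + R₂ = 0.00182 Ω
V = IR = 5 × 0.00182 = 0.00910 V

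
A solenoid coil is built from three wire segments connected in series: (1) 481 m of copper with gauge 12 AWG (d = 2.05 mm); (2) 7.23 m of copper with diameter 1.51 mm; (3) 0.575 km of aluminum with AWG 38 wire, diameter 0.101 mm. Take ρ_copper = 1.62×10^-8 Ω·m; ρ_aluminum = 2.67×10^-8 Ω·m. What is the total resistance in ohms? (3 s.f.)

Seg 1: A = π(2.05/2 mm)² = π(1.0250e-03 m)² = 3.301e-06 m²
R_1 = (1.62×10^-8)(481)/(3.301e-06) = 2.361 Ω
Seg 2: A = π(d/2)² = π(7.5500e-04 m)² = 1.791e-06 m²
R_2 = (1.62×10^-8)(7.23)/(1.791e-06) = 0.0654 Ω
Seg 3: A = π(0.101/2 mm)² = π(5.0500e-05 m)² = 8.012e-09 m²
R_3 = (2.67×10^-8)(575)/(8.012e-09) = 1916 Ω
R_total = R_1 + R_2 + R_3 = 1920 Ω

1920 Ω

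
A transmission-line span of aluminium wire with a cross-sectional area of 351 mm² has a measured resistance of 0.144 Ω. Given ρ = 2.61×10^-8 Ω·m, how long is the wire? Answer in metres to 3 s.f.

1940 m

A = 351 mm² = 3.510e-04 m²
L = RA/ρ = (0.144)(3.510e-04)/(2.61×10^-8) = 1940 m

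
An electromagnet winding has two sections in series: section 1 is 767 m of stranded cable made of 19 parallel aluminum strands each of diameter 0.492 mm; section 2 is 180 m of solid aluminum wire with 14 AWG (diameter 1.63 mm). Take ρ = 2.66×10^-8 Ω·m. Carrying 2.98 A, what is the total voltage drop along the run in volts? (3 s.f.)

Section 1: A_strand = π(2.4600e-04)² = 1.901e-07 m²; R₁ = ρL/(N·A_s) = (2.66×10^-8)(767)/(19×1.901e-07) = 5.648 Ω
Section 2: A = π(1.63/2 mm)² = π(8.1500e-04 m)² = 2.087e-06 m²
R₂ = (2.66×10^-8)(180)/(2.087e-06) = 2.295 Ω
R = R₁ + R₂ = 7.943 Ω
V = IR = 2.98 × 7.943 = 23.7 V

23.7 V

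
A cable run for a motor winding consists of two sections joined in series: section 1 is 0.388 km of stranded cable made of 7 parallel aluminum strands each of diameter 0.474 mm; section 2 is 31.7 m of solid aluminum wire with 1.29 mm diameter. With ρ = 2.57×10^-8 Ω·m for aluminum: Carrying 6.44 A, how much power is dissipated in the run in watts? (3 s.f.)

Section 1: A_strand = π(2.3700e-04)² = 1.765e-07 m²; R₁ = ρL/(N·A_s) = (2.57×10^-8)(388)/(7×1.765e-07) = 8.073 Ω
Section 2: A = π(d/2)² = π(6.4500e-04 m)² = 1.307e-06 m²
R₂ = (2.57×10^-8)(31.7)/(1.307e-06) = 0.6233 Ω
R = R₁ + R₂ = 8.696 Ω
P = I²R = (6.44)² × 8.696 = 361 W

361 W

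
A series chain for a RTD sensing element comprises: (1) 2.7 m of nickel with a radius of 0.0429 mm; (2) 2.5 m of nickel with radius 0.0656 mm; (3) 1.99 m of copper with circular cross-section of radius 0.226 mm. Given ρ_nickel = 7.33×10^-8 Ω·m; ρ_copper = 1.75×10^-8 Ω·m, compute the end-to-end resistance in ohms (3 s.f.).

48.0 Ω

Seg 1: A = πr² = π(4.2900e-05 m)² = 5.782e-09 m²
R_1 = (7.33×10^-8)(2.7)/(5.782e-09) = 34.23 Ω
Seg 2: A = πr² = π(6.5600e-05 m)² = 1.352e-08 m²
R_2 = (7.33×10^-8)(2.5)/(1.352e-08) = 13.55 Ω
Seg 3: A = πr² = π(2.2600e-04 m)² = 1.605e-07 m²
R_3 = (1.75×10^-8)(1.99)/(1.605e-07) = 0.217 Ω
R_total = R_1 + R_2 + R_3 = 48.0 Ω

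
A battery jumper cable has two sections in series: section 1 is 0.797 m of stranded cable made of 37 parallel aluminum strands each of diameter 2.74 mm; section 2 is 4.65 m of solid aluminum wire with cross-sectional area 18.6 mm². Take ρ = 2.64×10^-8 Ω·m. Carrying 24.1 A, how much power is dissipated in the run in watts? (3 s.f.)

3.89 W

Section 1: A_strand = π(1.3700e-03)² = 5.896e-06 m²; R₁ = ρL/(N·A_s) = (2.64×10^-8)(0.797)/(37×5.896e-06) = 9.644×10^-5 Ω
Section 2: A = 18.6 mm² = 1.860e-05 m²
R₂ = (2.64×10^-8)(4.65)/(1.860e-05) = 0.0066 Ω
R = R₁ + R₂ = 0.006696 Ω
P = I²R = (24.1)² × 0.006696 = 3.89 W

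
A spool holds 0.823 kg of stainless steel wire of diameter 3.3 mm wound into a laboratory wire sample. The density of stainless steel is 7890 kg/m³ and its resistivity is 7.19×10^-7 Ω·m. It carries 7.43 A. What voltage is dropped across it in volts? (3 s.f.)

A = π(d/2)² = π(1.6500e-03 m)² = 8.5530e-06 m²
L = m/(density·A) = 0.823/(7890×8.5530e-06) = 12.2 m
R = ρL/A = (7.19×10^-7)(12.2)/(8.5530e-06) = 1.025 Ω
V = IR = 7.43 × 1.025 = 7.62 V

7.62 V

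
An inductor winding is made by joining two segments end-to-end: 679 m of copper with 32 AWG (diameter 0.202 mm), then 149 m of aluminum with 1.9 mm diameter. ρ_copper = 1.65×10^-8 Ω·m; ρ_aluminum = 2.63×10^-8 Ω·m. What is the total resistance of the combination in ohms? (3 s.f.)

351 Ω

Segment 1: A = π(0.202/2 mm)² = π(1.0100e-04 m)² = 3.205e-08 m²
R₁ = ρL/A = (1.65×10^-8)(679)/(3.205e-08) = 349.6 Ω
Segment 2: A = π(d/2)² = π(9.5000e-04 m)² = 2.835e-06 m²
R₂ = (2.63×10^-8)(149)/(2.835e-06) = 1.382 Ω
R = R₁ + R₂ = 351 Ω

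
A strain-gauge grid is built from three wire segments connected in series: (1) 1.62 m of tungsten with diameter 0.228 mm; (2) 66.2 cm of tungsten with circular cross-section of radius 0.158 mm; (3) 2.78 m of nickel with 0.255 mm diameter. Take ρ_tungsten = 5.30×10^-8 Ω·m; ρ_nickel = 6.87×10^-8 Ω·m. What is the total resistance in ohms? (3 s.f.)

Seg 1: A = π(d/2)² = π(1.1400e-04 m)² = 4.083e-08 m²
R_1 = (5.30×10^-8)(1.62)/(4.083e-08) = 2.103 Ω
Seg 2: A = πr² = π(1.5800e-04 m)² = 7.843e-08 m²
R_2 = (5.30×10^-8)(0.662)/(7.843e-08) = 0.4474 Ω
Seg 3: A = π(d/2)² = π(1.2750e-04 m)² = 5.107e-08 m²
R_3 = (6.87×10^-8)(2.78)/(5.107e-08) = 3.74 Ω
R_total = R_1 + R_2 + R_3 = 6.29 Ω

6.29 Ω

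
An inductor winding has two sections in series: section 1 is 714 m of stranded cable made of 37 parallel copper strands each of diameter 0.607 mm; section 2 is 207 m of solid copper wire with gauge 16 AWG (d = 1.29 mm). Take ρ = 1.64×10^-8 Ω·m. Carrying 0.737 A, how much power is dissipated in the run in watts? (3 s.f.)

2.00 W

Section 1: A_strand = π(3.0350e-04)² = 2.894e-07 m²; R₁ = ρL/(N·A_s) = (1.64×10^-8)(714)/(37×2.894e-07) = 1.094 Ω
Section 2: A = π(1.29/2 mm)² = π(6.4500e-04 m)² = 1.307e-06 m²
R₂ = (1.64×10^-8)(207)/(1.307e-06) = 2.597 Ω
R = R₁ + R₂ = 3.691 Ω
P = I²R = (0.737)² × 3.691 = 2.00 W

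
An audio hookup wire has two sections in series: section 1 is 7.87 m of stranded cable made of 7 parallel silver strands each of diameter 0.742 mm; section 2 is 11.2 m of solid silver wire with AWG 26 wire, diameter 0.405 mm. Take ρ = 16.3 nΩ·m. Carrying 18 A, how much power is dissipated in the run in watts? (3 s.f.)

473 W

ρ = 16.3 nΩ·m = 1.63×10^-8 Ω·m
Section 1: A_strand = π(3.7100e-04)² = 4.324e-07 m²; R₁ = ρL/(N·A_s) = (1.63×10^-8)(7.87)/(7×4.324e-07) = 0.04238 Ω
Section 2: A = π(0.405/2 mm)² = π(2.0250e-04 m)² = 1.288e-07 m²
R₂ = (1.63×10^-8)(11.2)/(1.288e-07) = 1.417 Ω
R = R₁ + R₂ = 1.459 Ω
P = I²R = (18)² × 1.459 = 473 W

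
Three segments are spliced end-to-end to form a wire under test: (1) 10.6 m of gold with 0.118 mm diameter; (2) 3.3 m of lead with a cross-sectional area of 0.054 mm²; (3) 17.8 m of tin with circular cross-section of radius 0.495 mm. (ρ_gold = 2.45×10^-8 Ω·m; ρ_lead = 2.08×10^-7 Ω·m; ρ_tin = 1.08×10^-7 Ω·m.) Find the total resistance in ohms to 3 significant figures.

39.0 Ω

Seg 1: A = π(d/2)² = π(5.9000e-05 m)² = 1.094e-08 m²
R_1 = (2.45×10^-8)(10.6)/(1.094e-08) = 23.75 Ω
Seg 2: A = 0.054 mm² = 5.400e-08 m²
R_2 = (2.08×10^-7)(3.3)/(5.400e-08) = 12.71 Ω
Seg 3: A = πr² = π(4.9500e-04 m)² = 7.698e-07 m²
R_3 = (1.08×10^-7)(17.8)/(7.698e-07) = 2.497 Ω
R_total = R_1 + R_2 + R_3 = 39.0 Ω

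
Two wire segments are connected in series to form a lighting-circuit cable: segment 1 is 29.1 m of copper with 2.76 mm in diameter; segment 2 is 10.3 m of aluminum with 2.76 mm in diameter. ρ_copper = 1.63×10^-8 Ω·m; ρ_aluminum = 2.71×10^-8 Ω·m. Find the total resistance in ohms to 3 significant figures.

0.126 Ω

Segment 1: A = π(d/2)² = π(1.3800e-03 m)² = 5.983e-06 m²
R₁ = ρL/A = (1.63×10^-8)(29.1)/(5.983e-06) = 0.07928 Ω
R₂ = (2.71×10^-8)(10.3)/(5.983e-06) = 0.04666 Ω
R = R₁ + R₂ = 0.126 Ω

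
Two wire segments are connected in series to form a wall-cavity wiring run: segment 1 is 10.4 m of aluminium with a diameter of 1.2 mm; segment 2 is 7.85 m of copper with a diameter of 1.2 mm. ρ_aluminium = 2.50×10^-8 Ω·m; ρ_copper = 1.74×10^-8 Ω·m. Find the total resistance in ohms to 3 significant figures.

0.351 Ω

Segment 1: A = π(d/2)² = π(6.0000e-04 m)² = 1.131e-06 m²
R₁ = ρL/A = (2.50×10^-8)(10.4)/(1.131e-06) = 0.2299 Ω
R₂ = (1.74×10^-8)(7.85)/(1.131e-06) = 0.1208 Ω
R = R₁ + R₂ = 0.351 Ω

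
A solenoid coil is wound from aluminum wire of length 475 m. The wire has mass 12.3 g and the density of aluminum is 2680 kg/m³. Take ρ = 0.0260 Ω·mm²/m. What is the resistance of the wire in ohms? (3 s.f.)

1280 Ω

ρ = 0.0260 Ω·mm²/m = 2.60×10^-8 Ω·m
A = m/(density·L) = 0.0123/(2680×475) = 9.6622e-09 m²
R = ρL/A = (2.60×10^-8)(475)/(9.6622e-09) = 1280 Ω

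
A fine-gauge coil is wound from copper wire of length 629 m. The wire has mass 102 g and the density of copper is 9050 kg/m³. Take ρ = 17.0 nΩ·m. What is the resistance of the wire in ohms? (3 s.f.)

597 Ω

ρ = 17.0 nΩ·m = 1.70×10^-8 Ω·m
A = m/(density·L) = 0.102/(9050×629) = 1.7918e-08 m²
R = ρL/A = (1.70×10^-8)(629)/(1.7918e-08) = 597 Ω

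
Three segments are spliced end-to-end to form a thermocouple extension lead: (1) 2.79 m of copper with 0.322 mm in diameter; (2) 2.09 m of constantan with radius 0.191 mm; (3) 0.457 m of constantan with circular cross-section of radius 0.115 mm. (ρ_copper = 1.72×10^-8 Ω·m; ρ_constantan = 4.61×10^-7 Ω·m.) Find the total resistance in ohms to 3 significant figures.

14.1 Ω

Seg 1: A = π(d/2)² = π(1.6100e-04 m)² = 8.143e-08 m²
R_1 = (1.72×10^-8)(2.79)/(8.143e-08) = 0.5893 Ω
Seg 2: A = πr² = π(1.9100e-04 m)² = 1.146e-07 m²
R_2 = (4.61×10^-7)(2.09)/(1.146e-07) = 8.407 Ω
Seg 3: A = πr² = π(1.1500e-04 m)² = 4.155e-08 m²
R_3 = (4.61×10^-7)(0.457)/(4.155e-08) = 5.071 Ω
R_total = R_1 + R_2 + R_3 = 14.1 Ω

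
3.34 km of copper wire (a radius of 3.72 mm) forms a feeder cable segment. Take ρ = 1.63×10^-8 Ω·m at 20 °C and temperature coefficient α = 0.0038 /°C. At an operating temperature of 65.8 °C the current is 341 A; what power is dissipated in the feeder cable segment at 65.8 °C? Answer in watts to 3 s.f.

A = πr² = π(3.7200e-03 m)² = 4.347e-05 m²
R₍20₎ = ρL/A = (1.63×10^-8)(3340)/(4.347e-05) = 1.252 Ω
R₍65.8₎ = R₍20₎(1 + αΔT) = 1.252 × (1 + 0.0038×45.8) = 1.47 Ω
P = I²R = (341)² × 1.47 = 1.71×10^5 W

1.71×10^5 W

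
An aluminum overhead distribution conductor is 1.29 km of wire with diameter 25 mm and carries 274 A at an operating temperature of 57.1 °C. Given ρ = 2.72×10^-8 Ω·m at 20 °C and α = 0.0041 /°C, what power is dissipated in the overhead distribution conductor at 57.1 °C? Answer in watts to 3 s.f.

6180 W

A = π(d/2)² = π(1.2500e-02 m)² = 4.909e-04 m²
R₍20₎ = ρL/A = (2.72×10^-8)(1290)/(4.909e-04) = 0.07148 Ω
R₍57.1₎ = R₍20₎(1 + αΔT) = 0.07148 × (1 + 0.0041×37.1) = 0.08235 Ω
P = I²R = (274)² × 0.08235 = 6180 W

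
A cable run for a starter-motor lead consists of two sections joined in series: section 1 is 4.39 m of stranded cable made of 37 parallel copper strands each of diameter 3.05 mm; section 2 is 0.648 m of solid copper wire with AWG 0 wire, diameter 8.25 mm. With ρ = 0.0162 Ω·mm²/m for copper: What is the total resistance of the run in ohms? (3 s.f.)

ρ = 0.0162 Ω·mm²/m = 1.62×10^-8 Ω·m
Section 1: A_strand = π(1.5250e-03)² = 7.306e-06 m²; R₁ = ρL/(N·A_s) = (1.62×10^-8)(4.39)/(37×7.306e-06) = 2.631×10^-4 Ω
Section 2: A = π(8.25/2 mm)² = π(4.1250e-03 m)² = 5.346e-05 m²
R₂ = (1.62×10^-8)(0.648)/(5.346e-05) = 1.964×10^-4 Ω
R = R₁ + R₂ = 4.59×10^-4 Ω

4.59×10^-4 Ω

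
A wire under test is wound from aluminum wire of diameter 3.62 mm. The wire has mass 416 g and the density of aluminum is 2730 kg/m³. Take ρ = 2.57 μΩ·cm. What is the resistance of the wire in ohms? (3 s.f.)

ρ = 2.57 μΩ·cm = 2.57×10^-8 Ω·m
A = π(d/2)² = π(1.8100e-03 m)² = 1.0292e-05 m²
L = m/(density·A) = 0.416/(2730×1.0292e-05) = 14.81 m
R = ρL/A = (2.57×10^-8)(14.81)/(1.0292e-05) = 0.0370 Ω

0.0370 Ω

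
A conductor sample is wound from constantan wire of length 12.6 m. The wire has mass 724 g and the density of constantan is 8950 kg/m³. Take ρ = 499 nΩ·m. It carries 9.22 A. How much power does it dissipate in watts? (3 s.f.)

83.3 W

ρ = 499 nΩ·m = 4.99×10^-7 Ω·m
A = m/(density·L) = 0.724/(8950×12.6) = 6.4201e-06 m²
R = ρL/A = (4.99×10^-7)(12.6)/(6.4201e-06) = 0.9793 Ω
P = I²R = (9.22)² × 0.9793 = 83.3 W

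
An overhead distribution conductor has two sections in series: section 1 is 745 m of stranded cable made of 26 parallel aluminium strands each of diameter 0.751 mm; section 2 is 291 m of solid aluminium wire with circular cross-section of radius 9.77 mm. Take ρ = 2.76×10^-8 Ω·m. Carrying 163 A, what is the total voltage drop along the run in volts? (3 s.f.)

295 V

Section 1: A_strand = π(3.7550e-04)² = 4.430e-07 m²; R₁ = ρL/(N·A_s) = (2.76×10^-8)(745)/(26×4.430e-07) = 1.785 Ω
Section 2: A = πr² = π(9.7700e-03 m)² = 2.999e-04 m²
R₂ = (2.76×10^-8)(291)/(2.999e-04) = 0.02678 Ω
R = R₁ + R₂ = 1.812 Ω
V = IR = 163 × 1.812 = 295 V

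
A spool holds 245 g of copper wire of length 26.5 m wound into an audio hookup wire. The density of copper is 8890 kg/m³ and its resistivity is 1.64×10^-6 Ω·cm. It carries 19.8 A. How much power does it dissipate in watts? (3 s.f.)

164 W

ρ = 1.64×10^-6 Ω·cm = 1.64×10^-8 Ω·m
A = m/(density·L) = 0.245/(8890×26.5) = 1.0400e-06 m²
R = ρL/A = (1.64×10^-8)(26.5)/(1.0400e-06) = 0.4179 Ω
P = I²R = (19.8)² × 0.4179 = 164 W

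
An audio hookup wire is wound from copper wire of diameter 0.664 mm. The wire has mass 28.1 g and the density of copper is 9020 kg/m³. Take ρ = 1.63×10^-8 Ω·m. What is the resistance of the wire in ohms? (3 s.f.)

A = π(d/2)² = π(3.3200e-04 m)² = 3.4628e-07 m²
L = m/(density·A) = 0.0281/(9020×3.4628e-07) = 8.997 m
R = ρL/A = (1.63×10^-8)(8.997)/(3.4628e-07) = 0.423 Ω

0.423 Ω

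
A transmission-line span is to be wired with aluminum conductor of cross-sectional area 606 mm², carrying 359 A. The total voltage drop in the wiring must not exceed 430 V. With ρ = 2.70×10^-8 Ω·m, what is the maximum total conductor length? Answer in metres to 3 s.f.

A = 606 mm² = 6.060e-04 m²
L_max = V_max·A/(1·ρI) = (430)(6.060e-04)/(2.70×10^-8×359) = 26900 m

26900 m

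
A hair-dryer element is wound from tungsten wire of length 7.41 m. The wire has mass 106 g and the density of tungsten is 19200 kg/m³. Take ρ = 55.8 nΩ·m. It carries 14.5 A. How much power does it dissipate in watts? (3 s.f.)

117 W

ρ = 55.8 nΩ·m = 5.58×10^-8 Ω·m
A = m/(density·L) = 0.106/(19200×7.41) = 7.4505e-07 m²
R = ρL/A = (5.58×10^-8)(7.41)/(7.4505e-07) = 0.555 Ω
P = I²R = (14.5)² × 0.555 = 117 W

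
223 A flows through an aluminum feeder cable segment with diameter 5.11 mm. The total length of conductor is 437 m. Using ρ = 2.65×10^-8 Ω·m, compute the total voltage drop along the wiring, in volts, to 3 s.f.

126 V

A = π(d/2)² = π(2.5550e-03 m)² = 2.051e-05 m²
R = ρL/A = (2.65×10^-8)(437)/(2.051e-05) = 0.5647 Ω
V = IR = 223 × 0.5647 = 126 V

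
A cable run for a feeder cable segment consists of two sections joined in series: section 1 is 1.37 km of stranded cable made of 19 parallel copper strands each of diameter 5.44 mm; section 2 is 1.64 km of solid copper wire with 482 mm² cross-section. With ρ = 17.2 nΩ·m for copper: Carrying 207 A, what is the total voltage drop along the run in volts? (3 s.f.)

ρ = 17.2 nΩ·m = 1.72×10^-8 Ω·m
Section 1: A_strand = π(2.7200e-03)² = 2.324e-05 m²; R₁ = ρL/(N·A_s) = (1.72×10^-8)(1370)/(19×2.324e-05) = 0.05336 Ω
Section 2: A = 482 mm² = 4.820e-04 m²
R₂ = (1.72×10^-8)(1640)/(4.820e-04) = 0.05852 Ω
R = R₁ + R₂ = 0.1119 Ω
V = IR = 207 × 0.1119 = 23.2 V

23.2 V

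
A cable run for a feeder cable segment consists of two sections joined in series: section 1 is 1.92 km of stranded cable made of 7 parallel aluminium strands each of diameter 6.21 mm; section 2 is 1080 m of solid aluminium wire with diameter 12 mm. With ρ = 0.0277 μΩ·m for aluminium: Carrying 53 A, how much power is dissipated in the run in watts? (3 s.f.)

ρ = 0.0277 μΩ·m = 2.77×10^-8 Ω·m
Section 1: A_strand = π(3.1050e-03)² = 3.029e-05 m²; R₁ = ρL/(N·A_s) = (2.77×10^-8)(1920)/(7×3.029e-05) = 0.2508 Ω
Section 2: A = π(d/2)² = π(6.0000e-03 m)² = 1.131e-04 m²
R₂ = (2.77×10^-8)(1080)/(1.131e-04) = 0.2645 Ω
R = R₁ + R₂ = 0.5154 Ω
P = I²R = (53)² × 0.5154 = 1450 W

1450 W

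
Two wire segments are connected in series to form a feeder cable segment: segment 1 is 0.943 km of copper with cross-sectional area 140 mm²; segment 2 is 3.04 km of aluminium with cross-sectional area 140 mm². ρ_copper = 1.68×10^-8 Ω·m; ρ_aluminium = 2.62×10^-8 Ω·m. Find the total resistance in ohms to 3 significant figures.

Segment 1: A = 140 mm² = 1.400e-04 m²
R₁ = ρL/A = (1.68×10^-8)(943)/(1.400e-04) = 0.1132 Ω
R₂ = (2.62×10^-8)(3040)/(1.400e-04) = 0.5689 Ω
R = R₁ + R₂ = 0.682 Ω

0.682 Ω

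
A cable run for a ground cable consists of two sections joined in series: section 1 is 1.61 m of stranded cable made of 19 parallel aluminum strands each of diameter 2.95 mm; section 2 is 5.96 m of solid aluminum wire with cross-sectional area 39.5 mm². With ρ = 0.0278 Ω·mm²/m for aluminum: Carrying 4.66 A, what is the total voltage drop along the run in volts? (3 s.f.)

0.0212 V

ρ = 0.0278 Ω·mm²/m = 2.78×10^-8 Ω·m
Section 1: A_strand = π(1.4750e-03)² = 6.835e-06 m²; R₁ = ρL/(N·A_s) = (2.78×10^-8)(1.61)/(19×6.835e-06) = 3.447×10^-4 Ω
Section 2: A = 39.5 mm² = 3.950e-05 m²
R₂ = (2.78×10^-8)(5.96)/(3.950e-05) = 0.004195 Ω
R = R₁ + R₂ = 0.004539 Ω
V = IR = 4.66 × 0.004539 = 0.0212 V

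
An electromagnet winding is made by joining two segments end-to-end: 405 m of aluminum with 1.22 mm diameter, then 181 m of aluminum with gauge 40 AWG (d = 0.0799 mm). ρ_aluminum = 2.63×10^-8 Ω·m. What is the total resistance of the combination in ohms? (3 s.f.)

Segment 1: A = π(d/2)² = π(6.1000e-04 m)² = 1.169e-06 m²
R₁ = ρL/A = (2.63×10^-8)(405)/(1.169e-06) = 9.112 Ω
Segment 2: A = π(0.0799/2 mm)² = π(3.9950e-05 m)² = 5.014e-09 m²
R₂ = (2.63×10^-8)(181)/(5.014e-09) = 949.4 Ω
R = R₁ + R₂ = 959 Ω

959 Ω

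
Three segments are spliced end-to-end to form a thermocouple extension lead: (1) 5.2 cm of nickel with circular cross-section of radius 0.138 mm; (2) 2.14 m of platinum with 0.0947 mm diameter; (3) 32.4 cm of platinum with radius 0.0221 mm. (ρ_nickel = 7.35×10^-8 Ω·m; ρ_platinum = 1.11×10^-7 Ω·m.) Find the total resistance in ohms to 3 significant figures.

57.2 Ω

Seg 1: A = πr² = π(1.3800e-04 m)² = 5.983e-08 m²
R_1 = (7.35×10^-8)(0.052)/(5.983e-08) = 0.06388 Ω
Seg 2: A = π(d/2)² = π(4.7350e-05 m)² = 7.044e-09 m²
R_2 = (1.11×10^-7)(2.14)/(7.044e-09) = 33.72 Ω
Seg 3: A = πr² = π(2.2100e-05 m)² = 1.534e-09 m²
R_3 = (1.11×10^-7)(0.324)/(1.534e-09) = 23.44 Ω
R_total = R_1 + R_2 + R_3 = 57.2 Ω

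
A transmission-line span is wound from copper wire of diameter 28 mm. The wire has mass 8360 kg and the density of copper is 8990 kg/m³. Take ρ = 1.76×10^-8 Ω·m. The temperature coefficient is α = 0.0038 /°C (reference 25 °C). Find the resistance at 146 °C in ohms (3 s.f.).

A = π(d/2)² = π(1.4000e-02 m)² = 6.1575e-04 m²
L = m/(density·A) = 8360/(8990×6.1575e-04) = 1510 m
R = ρL/A = (1.76×10^-8)(1510)/(6.1575e-04) = 0.04317 Ω
R(146 °C) = 0.04317 × (1 + 0.0038×121) = 0.0630 Ω

0.0630 Ω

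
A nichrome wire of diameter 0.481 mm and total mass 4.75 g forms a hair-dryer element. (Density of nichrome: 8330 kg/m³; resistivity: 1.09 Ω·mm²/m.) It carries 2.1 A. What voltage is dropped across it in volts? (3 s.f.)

39.5 V

ρ = 1.09 Ω·mm²/m = 1.09×10^-6 Ω·m
A = π(d/2)² = π(2.4050e-04 m)² = 1.8171e-07 m²
L = m/(density·A) = 0.00475/(8330×1.8171e-07) = 3.138 m
R = ρL/A = (1.09×10^-6)(3.138)/(1.8171e-07) = 18.82 Ω
V = IR = 2.1 × 18.82 = 39.5 V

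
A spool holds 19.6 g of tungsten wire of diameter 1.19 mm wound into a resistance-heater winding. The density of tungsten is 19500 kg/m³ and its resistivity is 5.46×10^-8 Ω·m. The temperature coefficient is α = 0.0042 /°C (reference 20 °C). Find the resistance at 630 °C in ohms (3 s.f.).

0.158 Ω

A = π(d/2)² = π(5.9500e-04 m)² = 1.1122e-06 m²
L = m/(density·A) = 0.0196/(19500×1.1122e-06) = 0.9037 m
R = ρL/A = (5.46×10^-8)(0.9037)/(1.1122e-06) = 0.04437 Ω
R(630 °C) = 0.04437 × (1 + 0.0042×610) = 0.158 Ω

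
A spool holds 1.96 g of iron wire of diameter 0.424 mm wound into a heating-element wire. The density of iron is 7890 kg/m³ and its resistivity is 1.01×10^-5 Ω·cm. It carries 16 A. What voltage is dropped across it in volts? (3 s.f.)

20.1 V

ρ = 1.01×10^-5 Ω·cm = 1.01×10^-7 Ω·m
A = π(d/2)² = π(2.1200e-04 m)² = 1.4120e-07 m²
L = m/(density·A) = 0.00196/(7890×1.4120e-07) = 1.759 m
R = ρL/A = (1.01×10^-7)(1.759)/(1.4120e-07) = 1.259 Ω
V = IR = 16 × 1.259 = 20.1 V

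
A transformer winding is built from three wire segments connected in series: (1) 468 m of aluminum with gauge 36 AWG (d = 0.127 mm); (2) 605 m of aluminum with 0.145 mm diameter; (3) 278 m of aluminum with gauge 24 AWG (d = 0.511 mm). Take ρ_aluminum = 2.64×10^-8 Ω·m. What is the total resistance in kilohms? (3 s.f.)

1.98 kΩ

Seg 1: A = π(0.127/2 mm)² = π(6.3500e-05 m)² = 1.267e-08 m²
R_1 = (2.64×10^-8)(468)/(1.267e-08) = 975.3 Ω
Seg 2: A = π(d/2)² = π(7.2500e-05 m)² = 1.651e-08 m²
R_2 = (2.64×10^-8)(605)/(1.651e-08) = 967.2 Ω
Seg 3: A = π(0.511/2 mm)² = π(2.5550e-04 m)² = 2.051e-07 m²
R_3 = (2.64×10^-8)(278)/(2.051e-07) = 35.79 Ω
R_total = R_1 + R_2 + R_3 = 1.98 kΩ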